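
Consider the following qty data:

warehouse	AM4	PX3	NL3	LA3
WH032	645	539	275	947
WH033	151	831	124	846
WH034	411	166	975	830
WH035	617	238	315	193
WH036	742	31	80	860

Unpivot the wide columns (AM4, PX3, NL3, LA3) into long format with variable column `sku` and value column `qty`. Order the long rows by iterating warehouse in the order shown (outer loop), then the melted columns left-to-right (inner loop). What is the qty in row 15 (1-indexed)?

315

20 rows total (5 × 4). Row 15: index ⌊(15-1)/4⌋ = 3 into warehouse → WH035; (15-1) mod 4 = 2 into the melted columns → NL3.
So row 15 is (WH035, NL3, 315); qty = 315.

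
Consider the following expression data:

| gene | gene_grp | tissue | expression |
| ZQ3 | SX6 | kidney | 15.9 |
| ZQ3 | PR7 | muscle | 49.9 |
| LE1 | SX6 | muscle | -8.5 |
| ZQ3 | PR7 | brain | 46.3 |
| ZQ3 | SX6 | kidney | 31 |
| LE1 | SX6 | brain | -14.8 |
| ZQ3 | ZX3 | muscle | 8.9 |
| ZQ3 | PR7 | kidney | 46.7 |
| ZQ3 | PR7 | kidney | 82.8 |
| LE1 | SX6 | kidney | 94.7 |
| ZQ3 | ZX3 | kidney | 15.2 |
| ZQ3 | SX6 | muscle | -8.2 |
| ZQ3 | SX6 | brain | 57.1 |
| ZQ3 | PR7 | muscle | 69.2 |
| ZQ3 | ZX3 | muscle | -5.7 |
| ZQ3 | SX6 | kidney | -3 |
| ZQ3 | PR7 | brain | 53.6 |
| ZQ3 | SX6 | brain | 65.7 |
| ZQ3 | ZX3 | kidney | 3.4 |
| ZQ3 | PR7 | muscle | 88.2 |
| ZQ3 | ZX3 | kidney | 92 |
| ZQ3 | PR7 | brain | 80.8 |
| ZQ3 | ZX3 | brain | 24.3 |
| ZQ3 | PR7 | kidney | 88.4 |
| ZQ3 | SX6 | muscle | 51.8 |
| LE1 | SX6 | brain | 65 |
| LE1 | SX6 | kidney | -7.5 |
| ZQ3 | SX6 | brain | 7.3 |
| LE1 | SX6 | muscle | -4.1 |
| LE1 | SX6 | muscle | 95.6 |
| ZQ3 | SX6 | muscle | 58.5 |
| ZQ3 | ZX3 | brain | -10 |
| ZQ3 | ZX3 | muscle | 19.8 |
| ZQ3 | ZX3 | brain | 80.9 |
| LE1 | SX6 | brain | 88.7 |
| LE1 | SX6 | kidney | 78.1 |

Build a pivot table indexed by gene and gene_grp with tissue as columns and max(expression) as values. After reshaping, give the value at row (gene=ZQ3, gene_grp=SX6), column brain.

65.7

Rows with gene=ZQ3, gene_grp=SX6 and tissue=brain: expression values are 57.1, 65.7, 7.3.
max(57.1, 65.7, 7.3) = 65.7.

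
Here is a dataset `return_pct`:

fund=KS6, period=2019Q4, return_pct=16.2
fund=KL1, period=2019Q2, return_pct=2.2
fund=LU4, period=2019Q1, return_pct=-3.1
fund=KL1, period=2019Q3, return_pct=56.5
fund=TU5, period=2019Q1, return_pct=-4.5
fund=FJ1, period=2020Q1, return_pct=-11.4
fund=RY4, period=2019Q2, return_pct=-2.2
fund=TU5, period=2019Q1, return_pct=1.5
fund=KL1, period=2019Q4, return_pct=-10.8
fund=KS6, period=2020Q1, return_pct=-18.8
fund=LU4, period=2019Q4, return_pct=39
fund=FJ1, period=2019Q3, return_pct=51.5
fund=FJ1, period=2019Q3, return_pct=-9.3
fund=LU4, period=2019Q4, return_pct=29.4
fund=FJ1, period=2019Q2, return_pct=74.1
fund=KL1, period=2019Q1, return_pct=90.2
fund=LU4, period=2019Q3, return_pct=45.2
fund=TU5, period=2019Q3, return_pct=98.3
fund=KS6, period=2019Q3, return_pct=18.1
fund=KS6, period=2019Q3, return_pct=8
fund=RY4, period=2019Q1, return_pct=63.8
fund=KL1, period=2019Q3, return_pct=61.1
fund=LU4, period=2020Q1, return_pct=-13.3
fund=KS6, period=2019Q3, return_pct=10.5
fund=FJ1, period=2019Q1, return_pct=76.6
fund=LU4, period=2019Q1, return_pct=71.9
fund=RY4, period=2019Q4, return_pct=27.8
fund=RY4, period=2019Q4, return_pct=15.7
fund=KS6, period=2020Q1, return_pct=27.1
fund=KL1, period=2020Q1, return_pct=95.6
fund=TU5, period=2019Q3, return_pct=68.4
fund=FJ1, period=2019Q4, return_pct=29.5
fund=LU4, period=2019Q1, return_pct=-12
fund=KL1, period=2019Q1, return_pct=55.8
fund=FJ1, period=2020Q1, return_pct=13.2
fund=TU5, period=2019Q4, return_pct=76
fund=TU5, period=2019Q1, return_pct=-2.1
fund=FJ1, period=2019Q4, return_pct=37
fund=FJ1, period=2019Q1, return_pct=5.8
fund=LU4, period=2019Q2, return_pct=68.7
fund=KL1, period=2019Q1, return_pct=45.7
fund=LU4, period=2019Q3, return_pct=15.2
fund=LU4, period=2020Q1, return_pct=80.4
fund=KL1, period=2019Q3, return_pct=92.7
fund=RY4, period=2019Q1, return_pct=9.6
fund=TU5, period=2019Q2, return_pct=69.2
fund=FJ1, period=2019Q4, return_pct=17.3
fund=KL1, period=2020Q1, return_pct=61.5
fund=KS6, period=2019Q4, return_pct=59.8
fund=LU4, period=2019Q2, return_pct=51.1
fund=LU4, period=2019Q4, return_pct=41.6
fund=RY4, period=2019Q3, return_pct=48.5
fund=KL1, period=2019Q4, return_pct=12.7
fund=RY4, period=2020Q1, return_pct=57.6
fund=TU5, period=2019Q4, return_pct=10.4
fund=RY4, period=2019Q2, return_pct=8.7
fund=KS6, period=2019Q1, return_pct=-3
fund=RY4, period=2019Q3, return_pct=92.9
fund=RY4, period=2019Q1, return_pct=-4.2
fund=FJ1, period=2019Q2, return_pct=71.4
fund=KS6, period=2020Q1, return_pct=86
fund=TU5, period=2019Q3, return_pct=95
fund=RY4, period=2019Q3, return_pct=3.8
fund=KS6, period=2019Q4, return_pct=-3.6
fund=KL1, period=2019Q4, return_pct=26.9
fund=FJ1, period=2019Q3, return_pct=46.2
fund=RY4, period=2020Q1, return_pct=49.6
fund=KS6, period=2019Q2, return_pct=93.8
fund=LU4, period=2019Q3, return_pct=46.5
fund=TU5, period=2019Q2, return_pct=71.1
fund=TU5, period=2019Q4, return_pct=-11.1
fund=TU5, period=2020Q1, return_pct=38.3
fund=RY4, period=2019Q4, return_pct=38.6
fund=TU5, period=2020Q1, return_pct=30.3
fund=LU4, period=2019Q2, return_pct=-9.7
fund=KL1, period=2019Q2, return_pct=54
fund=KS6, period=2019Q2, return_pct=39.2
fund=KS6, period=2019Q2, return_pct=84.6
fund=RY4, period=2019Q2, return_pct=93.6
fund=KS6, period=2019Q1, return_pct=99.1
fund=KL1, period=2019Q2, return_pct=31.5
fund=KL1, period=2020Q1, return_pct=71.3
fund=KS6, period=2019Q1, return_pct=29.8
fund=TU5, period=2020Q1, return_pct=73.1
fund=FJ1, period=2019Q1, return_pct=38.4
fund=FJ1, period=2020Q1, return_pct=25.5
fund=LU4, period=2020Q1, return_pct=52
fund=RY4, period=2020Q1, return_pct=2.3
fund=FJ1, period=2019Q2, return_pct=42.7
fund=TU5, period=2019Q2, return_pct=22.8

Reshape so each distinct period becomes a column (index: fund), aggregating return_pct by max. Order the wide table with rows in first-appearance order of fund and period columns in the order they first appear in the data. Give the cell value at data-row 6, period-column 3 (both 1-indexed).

63.8

With rows in first-appearance order of fund, row 6 is fund=RY4. period columns in first-appearance order: 2019Q4, 2019Q2, 2019Q1, 2019Q3, 2020Q1; column 3 is 2019Q1.
Long rows with fund=RY4, period=2019Q1: max(63.8, 9.6, -4.2) = 63.8.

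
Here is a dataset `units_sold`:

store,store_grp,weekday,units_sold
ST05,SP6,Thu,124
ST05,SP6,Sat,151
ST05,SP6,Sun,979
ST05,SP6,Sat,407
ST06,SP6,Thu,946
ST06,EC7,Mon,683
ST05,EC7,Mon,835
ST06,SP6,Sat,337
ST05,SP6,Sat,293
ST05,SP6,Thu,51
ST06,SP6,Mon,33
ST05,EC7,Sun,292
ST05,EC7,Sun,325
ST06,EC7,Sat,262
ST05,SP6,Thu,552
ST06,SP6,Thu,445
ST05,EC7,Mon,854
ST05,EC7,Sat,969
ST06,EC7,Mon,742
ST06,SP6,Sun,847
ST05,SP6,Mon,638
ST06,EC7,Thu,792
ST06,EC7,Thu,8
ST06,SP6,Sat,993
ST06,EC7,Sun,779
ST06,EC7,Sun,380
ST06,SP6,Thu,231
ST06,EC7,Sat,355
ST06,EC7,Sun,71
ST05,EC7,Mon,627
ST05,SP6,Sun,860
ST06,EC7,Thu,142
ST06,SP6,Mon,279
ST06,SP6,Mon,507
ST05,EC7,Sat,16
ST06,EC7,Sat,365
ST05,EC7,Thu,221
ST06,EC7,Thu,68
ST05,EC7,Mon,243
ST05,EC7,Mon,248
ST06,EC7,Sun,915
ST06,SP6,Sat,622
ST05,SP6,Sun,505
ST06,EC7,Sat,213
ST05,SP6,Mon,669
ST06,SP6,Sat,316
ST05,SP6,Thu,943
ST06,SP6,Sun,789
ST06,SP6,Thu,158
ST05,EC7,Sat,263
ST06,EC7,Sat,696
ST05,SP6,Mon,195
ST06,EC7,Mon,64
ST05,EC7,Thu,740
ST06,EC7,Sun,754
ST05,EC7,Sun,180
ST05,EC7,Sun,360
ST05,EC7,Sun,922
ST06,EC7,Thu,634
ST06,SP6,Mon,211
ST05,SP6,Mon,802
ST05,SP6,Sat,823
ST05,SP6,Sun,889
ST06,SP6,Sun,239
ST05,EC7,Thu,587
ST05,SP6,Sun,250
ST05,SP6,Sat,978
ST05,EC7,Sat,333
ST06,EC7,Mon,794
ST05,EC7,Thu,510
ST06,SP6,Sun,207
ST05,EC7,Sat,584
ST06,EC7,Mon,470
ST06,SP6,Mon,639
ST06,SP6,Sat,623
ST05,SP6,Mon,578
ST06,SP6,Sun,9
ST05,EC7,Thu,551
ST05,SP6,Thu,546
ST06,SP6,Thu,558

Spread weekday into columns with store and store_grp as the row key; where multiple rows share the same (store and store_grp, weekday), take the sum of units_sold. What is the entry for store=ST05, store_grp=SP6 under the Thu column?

Rows with store=ST05, store_grp=SP6 and weekday=Thu: units_sold values are 124, 51, 552, 943, 546.
124 + 51 + 552 + 943 + 546 = 2216.

2216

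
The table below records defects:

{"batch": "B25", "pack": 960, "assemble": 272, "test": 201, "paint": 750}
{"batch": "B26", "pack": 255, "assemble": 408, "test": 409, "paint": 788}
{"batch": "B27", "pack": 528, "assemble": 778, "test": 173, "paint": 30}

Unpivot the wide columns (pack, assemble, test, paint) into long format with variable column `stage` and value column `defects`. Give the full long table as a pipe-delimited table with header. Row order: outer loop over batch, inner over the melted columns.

| batch | stage | defects |
| B25 | pack | 960 |
| B25 | assemble | 272 |
| B25 | test | 201 |
| B25 | paint | 750 |
| B26 | pack | 255 |
| B26 | assemble | 408 |
| B26 | test | 409 |
| B26 | paint | 788 |
| B27 | pack | 528 |
| B27 | assemble | 778 |
| B27 | test | 173 |
| B27 | paint | 30 |

Each (batch, column) pair becomes one row: 3 × 4 = 12 rows.
For example, (B25, pack) → defects=960.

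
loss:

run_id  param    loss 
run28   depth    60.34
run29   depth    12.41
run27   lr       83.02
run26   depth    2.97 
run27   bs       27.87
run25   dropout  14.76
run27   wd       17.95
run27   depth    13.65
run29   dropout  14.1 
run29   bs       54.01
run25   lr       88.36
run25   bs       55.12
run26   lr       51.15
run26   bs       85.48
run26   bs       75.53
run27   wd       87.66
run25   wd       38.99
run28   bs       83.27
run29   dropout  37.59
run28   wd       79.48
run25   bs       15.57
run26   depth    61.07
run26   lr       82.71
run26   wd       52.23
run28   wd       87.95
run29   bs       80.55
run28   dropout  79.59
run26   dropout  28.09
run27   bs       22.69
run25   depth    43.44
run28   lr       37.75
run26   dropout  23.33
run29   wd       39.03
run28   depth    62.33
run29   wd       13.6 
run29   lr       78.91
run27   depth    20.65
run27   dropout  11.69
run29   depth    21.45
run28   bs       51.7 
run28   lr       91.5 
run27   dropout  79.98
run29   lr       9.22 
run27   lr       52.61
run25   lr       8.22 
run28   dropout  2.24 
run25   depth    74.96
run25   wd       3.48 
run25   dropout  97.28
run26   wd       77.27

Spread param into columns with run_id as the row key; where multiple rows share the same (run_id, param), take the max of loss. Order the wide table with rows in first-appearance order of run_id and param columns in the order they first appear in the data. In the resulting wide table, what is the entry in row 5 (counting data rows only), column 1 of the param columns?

With rows in first-appearance order of run_id, row 5 is run_id=run25. param columns in first-appearance order: depth, lr, bs, dropout, wd; column 1 is depth.
Long rows with run_id=run25, param=depth: max(43.44, 74.96) = 74.96.

74.96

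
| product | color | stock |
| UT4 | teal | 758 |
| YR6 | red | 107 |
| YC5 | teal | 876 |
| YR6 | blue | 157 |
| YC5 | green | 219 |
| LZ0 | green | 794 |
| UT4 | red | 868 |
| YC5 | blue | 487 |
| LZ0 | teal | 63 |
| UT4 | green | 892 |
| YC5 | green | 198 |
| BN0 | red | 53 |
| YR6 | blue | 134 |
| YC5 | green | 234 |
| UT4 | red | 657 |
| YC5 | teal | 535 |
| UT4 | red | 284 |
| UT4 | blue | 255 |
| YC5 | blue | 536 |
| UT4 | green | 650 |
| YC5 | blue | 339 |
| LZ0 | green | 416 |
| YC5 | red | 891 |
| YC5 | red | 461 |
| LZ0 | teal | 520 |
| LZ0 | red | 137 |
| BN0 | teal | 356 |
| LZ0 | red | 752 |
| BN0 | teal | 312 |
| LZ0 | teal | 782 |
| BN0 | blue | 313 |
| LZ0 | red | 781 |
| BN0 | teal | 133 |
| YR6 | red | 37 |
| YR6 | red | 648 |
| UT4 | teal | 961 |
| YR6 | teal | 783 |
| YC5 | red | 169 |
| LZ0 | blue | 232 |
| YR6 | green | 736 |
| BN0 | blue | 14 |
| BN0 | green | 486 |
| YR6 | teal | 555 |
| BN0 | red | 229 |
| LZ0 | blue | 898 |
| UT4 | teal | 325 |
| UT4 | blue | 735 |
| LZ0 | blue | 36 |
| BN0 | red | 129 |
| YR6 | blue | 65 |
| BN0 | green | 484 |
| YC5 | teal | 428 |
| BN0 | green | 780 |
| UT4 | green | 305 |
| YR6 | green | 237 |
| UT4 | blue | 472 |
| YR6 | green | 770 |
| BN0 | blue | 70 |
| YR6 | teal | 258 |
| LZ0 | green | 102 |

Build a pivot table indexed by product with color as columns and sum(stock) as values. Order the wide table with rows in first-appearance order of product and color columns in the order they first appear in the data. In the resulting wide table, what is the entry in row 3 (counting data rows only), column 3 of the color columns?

With rows in first-appearance order of product, row 3 is product=YC5. color columns in first-appearance order: teal, red, blue, green; column 3 is blue.
Long rows with product=YC5, color=blue: 487 + 536 + 339 = 1362.

1362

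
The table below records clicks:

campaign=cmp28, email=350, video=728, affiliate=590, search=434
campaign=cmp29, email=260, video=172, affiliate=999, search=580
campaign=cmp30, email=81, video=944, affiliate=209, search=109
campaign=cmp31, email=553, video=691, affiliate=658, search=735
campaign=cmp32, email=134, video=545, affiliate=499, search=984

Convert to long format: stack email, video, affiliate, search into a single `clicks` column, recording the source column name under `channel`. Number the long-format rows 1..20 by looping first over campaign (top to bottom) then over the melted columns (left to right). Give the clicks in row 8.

580

20 rows total (5 × 4). Row 8: index ⌊(8-1)/4⌋ = 1 into campaign → cmp29; (8-1) mod 4 = 3 into the melted columns → search.
So row 8 is (cmp29, search, 580); clicks = 580.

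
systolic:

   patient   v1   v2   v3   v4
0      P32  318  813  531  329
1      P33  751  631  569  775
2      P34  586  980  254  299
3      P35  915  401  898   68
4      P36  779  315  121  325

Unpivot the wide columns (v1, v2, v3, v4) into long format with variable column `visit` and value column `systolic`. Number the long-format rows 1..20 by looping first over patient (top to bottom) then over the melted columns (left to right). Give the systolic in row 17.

20 rows total (5 × 4). Row 17: index ⌊(17-1)/4⌋ = 4 into patient → P36; (17-1) mod 4 = 0 into the melted columns → v1.
So row 17 is (P36, v1, 779); systolic = 779.

779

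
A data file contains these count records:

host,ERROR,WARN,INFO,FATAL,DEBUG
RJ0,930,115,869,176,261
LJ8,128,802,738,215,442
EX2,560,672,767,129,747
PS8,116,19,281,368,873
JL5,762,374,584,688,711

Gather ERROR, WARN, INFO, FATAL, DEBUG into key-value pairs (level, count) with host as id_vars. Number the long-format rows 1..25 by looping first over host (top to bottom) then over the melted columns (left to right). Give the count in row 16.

116

25 rows total (5 × 5). Row 16: index ⌊(16-1)/5⌋ = 3 into host → PS8; (16-1) mod 5 = 0 into the melted columns → ERROR.
So row 16 is (PS8, ERROR, 116); count = 116.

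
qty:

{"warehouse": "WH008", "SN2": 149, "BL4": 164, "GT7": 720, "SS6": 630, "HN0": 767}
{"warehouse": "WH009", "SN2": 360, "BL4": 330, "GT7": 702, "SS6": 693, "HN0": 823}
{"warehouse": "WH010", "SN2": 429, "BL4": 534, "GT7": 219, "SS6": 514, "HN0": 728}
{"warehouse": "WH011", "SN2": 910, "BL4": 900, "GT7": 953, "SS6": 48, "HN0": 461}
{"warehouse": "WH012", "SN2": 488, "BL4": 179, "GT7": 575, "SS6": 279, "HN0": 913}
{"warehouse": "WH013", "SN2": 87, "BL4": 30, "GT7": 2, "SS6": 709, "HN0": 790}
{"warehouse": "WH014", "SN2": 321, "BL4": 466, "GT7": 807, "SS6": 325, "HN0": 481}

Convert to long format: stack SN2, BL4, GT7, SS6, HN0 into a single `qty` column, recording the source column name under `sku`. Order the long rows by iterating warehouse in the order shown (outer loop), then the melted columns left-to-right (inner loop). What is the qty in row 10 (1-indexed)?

823

35 rows total (7 × 5). Row 10: index ⌊(10-1)/5⌋ = 1 into warehouse → WH009; (10-1) mod 5 = 4 into the melted columns → HN0.
So row 10 is (WH009, HN0, 823); qty = 823.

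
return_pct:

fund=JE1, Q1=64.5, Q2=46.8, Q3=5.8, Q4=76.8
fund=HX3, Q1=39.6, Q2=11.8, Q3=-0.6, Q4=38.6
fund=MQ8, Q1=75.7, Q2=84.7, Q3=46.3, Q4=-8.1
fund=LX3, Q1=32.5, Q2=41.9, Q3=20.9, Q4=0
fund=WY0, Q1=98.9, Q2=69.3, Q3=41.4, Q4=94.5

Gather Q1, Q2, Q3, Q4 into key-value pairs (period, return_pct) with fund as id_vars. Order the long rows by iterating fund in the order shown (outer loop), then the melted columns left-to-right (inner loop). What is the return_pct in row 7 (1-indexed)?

20 rows total (5 × 4). Row 7: index ⌊(7-1)/4⌋ = 1 into fund → HX3; (7-1) mod 4 = 2 into the melted columns → Q3.
So row 7 is (HX3, Q3, -0.6); return_pct = -0.6.

-0.6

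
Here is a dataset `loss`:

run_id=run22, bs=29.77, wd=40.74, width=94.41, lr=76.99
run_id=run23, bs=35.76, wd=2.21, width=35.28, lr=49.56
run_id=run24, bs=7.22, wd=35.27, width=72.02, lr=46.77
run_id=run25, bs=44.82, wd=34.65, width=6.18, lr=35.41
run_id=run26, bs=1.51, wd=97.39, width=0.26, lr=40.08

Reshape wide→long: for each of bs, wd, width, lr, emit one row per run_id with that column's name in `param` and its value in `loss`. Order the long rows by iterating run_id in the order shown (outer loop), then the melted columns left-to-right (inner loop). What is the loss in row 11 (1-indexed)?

20 rows total (5 × 4). Row 11: index ⌊(11-1)/4⌋ = 2 into run_id → run24; (11-1) mod 4 = 2 into the melted columns → width.
So row 11 is (run24, width, 72.02); loss = 72.02.

72.02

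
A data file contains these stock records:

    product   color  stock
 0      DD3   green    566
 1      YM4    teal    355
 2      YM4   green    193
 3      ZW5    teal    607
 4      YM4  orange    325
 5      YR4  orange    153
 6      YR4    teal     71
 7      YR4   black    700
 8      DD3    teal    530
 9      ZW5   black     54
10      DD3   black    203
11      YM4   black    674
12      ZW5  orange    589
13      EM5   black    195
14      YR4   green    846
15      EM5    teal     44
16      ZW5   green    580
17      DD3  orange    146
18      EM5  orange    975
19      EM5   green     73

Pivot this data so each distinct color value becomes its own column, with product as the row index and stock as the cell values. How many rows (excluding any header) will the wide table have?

5 distinct product values → 5 rows.

5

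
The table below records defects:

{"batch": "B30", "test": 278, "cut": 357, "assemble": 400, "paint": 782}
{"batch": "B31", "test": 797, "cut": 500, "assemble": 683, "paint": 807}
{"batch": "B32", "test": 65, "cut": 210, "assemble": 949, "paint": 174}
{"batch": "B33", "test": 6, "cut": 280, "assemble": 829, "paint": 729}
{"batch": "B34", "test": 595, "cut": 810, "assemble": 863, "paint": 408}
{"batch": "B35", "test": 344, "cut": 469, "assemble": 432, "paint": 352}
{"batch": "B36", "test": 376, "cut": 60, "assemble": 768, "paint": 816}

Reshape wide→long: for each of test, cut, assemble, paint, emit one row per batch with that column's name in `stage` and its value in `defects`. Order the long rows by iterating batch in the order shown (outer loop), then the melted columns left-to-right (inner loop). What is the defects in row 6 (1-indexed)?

500

28 rows total (7 × 4). Row 6: index ⌊(6-1)/4⌋ = 1 into batch → B31; (6-1) mod 4 = 1 into the melted columns → cut.
So row 6 is (B31, cut, 500); defects = 500.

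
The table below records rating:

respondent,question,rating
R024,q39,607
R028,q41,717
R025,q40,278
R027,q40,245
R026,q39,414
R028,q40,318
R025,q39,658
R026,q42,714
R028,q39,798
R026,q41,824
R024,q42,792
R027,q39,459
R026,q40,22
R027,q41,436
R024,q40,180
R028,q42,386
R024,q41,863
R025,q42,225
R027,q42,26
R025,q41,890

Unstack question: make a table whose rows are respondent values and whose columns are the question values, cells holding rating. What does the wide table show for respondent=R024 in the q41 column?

863

Wide layout: rows indexed by respondent, columns are the 4 distinct question values (q39, q41, q40, q42).
Cell (respondent=R024, question=q41) draws from the long row where respondent=R024 and question=q41, which has rating=863.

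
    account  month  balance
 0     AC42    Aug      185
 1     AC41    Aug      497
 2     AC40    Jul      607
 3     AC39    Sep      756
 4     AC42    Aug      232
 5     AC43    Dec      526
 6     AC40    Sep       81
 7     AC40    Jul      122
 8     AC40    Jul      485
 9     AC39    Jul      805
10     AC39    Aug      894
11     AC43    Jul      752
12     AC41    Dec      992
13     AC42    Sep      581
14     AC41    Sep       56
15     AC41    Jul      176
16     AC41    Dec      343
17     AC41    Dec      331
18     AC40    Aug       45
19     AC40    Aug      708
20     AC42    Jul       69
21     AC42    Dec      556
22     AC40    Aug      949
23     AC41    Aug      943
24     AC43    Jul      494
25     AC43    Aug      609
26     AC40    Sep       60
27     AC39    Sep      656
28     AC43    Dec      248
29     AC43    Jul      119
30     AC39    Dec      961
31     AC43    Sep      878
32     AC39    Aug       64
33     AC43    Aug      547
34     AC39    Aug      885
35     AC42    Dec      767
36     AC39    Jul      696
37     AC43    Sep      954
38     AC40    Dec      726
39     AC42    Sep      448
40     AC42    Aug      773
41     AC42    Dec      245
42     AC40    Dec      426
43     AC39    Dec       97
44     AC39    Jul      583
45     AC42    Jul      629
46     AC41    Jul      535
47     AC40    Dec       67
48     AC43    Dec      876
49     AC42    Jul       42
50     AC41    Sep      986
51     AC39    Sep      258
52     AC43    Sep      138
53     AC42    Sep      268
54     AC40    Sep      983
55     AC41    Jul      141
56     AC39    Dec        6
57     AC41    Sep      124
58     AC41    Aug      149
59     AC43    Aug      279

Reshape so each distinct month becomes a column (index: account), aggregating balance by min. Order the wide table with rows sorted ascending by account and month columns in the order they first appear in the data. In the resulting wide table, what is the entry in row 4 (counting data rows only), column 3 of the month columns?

With rows sorted ascending by account, row 4 is account=AC42. month columns in first-appearance order: Aug, Jul, Sep, Dec; column 3 is Sep.
Long rows with account=AC42, month=Sep: min(581, 448, 268) = 268.

268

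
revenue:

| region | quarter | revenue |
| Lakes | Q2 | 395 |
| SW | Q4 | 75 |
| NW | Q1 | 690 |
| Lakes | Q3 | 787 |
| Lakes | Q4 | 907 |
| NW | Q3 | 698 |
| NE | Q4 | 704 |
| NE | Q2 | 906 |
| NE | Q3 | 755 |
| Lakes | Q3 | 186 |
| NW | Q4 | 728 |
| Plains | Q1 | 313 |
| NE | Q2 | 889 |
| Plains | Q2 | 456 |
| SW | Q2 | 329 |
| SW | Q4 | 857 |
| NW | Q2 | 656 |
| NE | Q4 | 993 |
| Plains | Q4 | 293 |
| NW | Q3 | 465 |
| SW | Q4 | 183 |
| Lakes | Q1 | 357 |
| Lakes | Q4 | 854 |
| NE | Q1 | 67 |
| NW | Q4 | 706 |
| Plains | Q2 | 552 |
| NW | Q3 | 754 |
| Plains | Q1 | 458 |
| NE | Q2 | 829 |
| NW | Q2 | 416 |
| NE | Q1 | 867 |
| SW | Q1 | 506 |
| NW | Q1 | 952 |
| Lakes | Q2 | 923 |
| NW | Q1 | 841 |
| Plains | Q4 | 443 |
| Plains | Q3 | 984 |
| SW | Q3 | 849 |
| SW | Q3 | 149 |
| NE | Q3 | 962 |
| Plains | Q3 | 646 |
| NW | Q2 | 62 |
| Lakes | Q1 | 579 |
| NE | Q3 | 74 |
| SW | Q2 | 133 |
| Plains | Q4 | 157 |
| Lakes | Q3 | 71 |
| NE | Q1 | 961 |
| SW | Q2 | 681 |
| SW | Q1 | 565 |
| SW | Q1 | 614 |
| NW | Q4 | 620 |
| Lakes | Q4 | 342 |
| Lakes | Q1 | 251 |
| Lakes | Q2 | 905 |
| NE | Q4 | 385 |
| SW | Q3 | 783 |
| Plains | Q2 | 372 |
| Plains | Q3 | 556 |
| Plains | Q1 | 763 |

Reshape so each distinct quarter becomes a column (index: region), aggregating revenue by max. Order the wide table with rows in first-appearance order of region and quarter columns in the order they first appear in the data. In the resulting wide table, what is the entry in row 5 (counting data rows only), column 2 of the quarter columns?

443

With rows in first-appearance order of region, row 5 is region=Plains. quarter columns in first-appearance order: Q2, Q4, Q1, Q3; column 2 is Q4.
Long rows with region=Plains, quarter=Q4: max(293, 443, 157) = 443.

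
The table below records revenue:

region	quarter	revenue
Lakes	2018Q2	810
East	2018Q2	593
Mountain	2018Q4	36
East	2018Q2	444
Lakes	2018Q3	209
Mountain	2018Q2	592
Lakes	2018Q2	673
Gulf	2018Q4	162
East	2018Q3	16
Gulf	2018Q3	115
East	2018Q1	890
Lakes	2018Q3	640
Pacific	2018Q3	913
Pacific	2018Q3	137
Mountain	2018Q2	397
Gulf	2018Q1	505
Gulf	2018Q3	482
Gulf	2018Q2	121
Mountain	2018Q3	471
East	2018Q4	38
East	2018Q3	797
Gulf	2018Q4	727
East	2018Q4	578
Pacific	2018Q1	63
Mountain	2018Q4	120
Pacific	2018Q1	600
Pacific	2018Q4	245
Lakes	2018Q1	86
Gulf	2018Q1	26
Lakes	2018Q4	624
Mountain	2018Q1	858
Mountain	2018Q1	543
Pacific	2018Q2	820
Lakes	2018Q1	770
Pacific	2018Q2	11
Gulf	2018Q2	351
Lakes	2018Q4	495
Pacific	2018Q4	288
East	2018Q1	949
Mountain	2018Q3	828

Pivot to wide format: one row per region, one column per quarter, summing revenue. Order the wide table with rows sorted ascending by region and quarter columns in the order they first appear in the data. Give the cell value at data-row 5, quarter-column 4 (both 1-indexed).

With rows sorted ascending by region, row 5 is region=Pacific. quarter columns in first-appearance order: 2018Q2, 2018Q4, 2018Q3, 2018Q1; column 4 is 2018Q1.
Long rows with region=Pacific, quarter=2018Q1: 63 + 600 = 663.

663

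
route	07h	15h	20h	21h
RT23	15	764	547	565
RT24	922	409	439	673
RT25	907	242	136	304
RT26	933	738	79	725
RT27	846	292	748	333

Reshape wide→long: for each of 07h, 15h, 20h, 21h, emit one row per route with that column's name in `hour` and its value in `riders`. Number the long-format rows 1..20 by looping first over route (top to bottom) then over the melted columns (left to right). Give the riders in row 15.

79

20 rows total (5 × 4). Row 15: index ⌊(15-1)/4⌋ = 3 into route → RT26; (15-1) mod 4 = 2 into the melted columns → 20h.
So row 15 is (RT26, 20h, 79); riders = 79.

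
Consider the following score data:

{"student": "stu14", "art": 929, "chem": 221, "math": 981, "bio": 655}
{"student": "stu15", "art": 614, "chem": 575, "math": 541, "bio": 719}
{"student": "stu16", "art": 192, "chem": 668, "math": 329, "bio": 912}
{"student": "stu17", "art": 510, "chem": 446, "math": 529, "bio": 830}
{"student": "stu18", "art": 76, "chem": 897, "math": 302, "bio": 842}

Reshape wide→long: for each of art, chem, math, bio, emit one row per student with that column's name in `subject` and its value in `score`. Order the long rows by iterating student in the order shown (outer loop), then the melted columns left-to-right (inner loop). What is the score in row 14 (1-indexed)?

20 rows total (5 × 4). Row 14: index ⌊(14-1)/4⌋ = 3 into student → stu17; (14-1) mod 4 = 1 into the melted columns → chem.
So row 14 is (stu17, chem, 446); score = 446.

446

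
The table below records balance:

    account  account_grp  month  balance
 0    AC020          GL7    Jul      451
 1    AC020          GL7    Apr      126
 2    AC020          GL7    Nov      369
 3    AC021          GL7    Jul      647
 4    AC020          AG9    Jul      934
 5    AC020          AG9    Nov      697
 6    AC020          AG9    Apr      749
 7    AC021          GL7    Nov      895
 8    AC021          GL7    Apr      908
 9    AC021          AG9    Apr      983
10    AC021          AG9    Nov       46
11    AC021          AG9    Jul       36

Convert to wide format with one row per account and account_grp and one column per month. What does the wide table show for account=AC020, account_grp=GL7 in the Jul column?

451

Wide layout: rows indexed by account and account_grp, columns are the 3 distinct month values (Jul, Apr, Nov).
Cell (account=AC020, account_grp=GL7, month=Jul) draws from the long row where account=AC020, account_grp=GL7 and month=Jul, which has balance=451.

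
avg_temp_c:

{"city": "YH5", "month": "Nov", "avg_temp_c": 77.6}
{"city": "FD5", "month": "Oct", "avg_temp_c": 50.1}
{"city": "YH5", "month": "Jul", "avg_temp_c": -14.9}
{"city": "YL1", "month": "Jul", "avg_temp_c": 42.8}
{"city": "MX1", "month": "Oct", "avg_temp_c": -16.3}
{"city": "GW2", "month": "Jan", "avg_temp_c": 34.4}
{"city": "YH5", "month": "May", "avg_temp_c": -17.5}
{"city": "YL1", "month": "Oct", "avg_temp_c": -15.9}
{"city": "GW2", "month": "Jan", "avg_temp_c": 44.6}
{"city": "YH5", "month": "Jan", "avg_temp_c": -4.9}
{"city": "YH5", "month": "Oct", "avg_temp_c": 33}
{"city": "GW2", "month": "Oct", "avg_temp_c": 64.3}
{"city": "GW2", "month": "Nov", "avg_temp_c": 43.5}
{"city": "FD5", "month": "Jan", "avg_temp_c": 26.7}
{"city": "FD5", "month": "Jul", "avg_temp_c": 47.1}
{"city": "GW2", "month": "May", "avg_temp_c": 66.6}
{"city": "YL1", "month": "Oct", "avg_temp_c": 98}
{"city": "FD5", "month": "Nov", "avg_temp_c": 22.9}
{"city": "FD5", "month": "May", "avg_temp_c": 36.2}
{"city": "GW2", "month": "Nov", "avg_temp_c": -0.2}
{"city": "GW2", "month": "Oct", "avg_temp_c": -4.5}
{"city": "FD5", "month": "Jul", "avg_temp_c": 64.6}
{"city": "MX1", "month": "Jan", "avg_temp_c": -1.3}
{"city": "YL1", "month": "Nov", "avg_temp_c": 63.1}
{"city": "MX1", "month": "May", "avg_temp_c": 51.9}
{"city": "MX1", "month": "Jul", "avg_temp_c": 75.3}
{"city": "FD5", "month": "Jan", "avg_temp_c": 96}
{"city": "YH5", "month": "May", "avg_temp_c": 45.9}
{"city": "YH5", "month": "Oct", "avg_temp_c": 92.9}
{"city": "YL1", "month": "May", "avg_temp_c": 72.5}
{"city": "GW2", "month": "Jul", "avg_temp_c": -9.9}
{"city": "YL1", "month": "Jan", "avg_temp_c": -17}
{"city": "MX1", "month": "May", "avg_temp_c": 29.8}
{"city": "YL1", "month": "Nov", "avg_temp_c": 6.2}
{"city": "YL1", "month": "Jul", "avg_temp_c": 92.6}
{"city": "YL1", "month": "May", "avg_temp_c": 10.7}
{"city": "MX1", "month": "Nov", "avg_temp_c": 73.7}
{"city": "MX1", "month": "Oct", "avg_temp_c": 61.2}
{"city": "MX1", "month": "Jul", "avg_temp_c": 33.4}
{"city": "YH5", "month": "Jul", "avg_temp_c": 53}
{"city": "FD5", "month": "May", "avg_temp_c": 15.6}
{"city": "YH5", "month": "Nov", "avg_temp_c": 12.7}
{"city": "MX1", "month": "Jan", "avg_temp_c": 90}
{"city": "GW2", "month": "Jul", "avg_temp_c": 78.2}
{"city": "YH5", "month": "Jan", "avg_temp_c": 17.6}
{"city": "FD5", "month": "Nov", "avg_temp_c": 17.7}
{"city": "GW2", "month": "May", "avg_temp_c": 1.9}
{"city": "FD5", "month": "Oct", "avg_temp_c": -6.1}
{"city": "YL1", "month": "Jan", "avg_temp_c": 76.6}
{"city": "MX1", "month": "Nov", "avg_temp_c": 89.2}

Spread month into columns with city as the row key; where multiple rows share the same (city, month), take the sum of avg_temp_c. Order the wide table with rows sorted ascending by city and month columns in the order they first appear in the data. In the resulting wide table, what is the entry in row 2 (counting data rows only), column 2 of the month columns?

With rows sorted ascending by city, row 2 is city=GW2. month columns in first-appearance order: Nov, Oct, Jul, Jan, May; column 2 is Oct.
Long rows with city=GW2, month=Oct: 64.3 + -4.5 = 59.8.

59.8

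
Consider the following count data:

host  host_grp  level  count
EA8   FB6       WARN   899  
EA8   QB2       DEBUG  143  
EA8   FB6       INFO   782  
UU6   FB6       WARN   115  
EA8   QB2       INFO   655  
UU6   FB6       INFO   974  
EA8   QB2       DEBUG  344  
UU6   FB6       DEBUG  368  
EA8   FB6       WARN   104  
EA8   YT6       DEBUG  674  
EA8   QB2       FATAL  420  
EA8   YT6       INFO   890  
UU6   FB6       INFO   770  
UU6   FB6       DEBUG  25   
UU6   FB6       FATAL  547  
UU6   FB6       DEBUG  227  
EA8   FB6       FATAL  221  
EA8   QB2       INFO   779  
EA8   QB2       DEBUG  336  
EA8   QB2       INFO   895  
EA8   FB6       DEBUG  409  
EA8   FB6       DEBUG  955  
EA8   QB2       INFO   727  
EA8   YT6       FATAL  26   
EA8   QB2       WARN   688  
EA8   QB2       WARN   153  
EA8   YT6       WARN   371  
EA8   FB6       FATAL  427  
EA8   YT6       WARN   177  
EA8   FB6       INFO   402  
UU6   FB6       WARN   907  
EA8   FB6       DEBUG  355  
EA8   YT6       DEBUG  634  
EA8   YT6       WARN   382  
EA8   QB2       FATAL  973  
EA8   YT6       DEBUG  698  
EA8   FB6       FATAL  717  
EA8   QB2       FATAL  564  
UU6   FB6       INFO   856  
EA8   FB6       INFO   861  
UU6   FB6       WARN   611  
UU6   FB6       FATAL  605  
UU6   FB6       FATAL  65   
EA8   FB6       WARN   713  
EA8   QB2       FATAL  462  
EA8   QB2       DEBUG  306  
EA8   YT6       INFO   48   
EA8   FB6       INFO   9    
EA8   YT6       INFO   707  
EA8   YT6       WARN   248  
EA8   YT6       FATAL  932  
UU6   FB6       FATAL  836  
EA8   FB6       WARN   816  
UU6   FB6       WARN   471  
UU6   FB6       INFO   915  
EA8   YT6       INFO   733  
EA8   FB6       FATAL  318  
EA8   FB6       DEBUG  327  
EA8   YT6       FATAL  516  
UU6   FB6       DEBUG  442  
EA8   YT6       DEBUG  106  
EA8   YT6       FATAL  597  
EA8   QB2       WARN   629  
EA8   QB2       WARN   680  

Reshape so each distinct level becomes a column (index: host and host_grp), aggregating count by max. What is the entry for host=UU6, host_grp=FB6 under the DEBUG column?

442

Rows with host=UU6, host_grp=FB6 and level=DEBUG: count values are 368, 25, 227, 442.
max(368, 25, 227, 442) = 442.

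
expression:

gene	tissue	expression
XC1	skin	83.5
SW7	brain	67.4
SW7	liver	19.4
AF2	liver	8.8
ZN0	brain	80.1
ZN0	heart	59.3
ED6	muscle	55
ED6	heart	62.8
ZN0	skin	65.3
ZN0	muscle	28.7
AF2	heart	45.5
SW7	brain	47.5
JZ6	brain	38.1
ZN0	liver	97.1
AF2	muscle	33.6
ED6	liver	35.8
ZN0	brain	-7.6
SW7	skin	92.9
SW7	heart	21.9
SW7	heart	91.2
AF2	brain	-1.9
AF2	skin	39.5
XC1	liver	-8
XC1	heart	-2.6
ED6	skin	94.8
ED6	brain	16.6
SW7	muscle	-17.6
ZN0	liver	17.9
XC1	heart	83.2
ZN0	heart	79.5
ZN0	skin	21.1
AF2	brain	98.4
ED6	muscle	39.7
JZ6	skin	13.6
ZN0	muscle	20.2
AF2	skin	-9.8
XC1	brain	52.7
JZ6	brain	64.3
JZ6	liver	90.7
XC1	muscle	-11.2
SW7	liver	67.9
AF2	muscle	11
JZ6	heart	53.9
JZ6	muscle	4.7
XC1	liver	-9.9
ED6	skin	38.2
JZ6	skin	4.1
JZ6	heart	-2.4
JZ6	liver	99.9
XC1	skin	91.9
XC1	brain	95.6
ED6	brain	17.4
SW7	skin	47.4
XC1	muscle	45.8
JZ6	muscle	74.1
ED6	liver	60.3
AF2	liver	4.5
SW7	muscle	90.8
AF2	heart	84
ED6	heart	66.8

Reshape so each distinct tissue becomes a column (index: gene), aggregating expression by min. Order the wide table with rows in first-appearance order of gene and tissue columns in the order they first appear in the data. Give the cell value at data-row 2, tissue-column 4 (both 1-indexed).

21.9

With rows in first-appearance order of gene, row 2 is gene=SW7. tissue columns in first-appearance order: skin, brain, liver, heart, muscle; column 4 is heart.
Long rows with gene=SW7, tissue=heart: min(21.9, 91.2) = 21.9.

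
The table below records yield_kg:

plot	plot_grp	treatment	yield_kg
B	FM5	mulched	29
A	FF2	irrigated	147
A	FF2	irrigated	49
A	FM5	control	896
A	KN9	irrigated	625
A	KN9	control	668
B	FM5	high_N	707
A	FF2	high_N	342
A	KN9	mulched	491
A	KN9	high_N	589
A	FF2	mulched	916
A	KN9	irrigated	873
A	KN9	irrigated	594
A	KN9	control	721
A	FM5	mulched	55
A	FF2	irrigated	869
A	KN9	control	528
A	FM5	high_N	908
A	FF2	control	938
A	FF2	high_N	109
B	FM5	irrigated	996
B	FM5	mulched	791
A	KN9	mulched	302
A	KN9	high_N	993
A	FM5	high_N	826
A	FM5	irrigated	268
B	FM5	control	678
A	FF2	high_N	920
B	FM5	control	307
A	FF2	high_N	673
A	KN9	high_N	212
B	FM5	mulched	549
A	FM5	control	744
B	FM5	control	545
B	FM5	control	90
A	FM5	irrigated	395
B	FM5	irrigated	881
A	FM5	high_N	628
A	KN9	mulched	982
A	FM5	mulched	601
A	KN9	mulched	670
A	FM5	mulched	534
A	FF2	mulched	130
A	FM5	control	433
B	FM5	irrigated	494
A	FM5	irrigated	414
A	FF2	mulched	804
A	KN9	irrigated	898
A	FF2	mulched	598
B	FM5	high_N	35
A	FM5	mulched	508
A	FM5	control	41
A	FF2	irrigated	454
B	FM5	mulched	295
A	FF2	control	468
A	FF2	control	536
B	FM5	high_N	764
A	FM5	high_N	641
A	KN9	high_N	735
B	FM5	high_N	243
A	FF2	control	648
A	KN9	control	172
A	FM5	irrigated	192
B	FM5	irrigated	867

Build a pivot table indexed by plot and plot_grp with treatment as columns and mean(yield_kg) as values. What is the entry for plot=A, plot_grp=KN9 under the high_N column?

Rows with plot=A, plot_grp=KN9 and treatment=high_N: yield_kg values are 589, 993, 212, 735.
(589 + 993 + 212 + 735) / 4 = 632.25.

632.25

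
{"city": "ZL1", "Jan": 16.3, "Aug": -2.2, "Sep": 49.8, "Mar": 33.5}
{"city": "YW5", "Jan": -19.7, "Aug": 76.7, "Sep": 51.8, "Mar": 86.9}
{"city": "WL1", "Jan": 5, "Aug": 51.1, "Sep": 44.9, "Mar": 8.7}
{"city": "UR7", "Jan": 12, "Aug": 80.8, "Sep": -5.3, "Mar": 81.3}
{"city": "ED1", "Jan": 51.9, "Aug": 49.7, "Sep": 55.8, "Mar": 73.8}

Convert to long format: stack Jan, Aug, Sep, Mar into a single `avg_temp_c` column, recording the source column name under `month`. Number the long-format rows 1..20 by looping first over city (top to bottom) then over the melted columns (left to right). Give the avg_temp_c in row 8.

86.9

20 rows total (5 × 4). Row 8: index ⌊(8-1)/4⌋ = 1 into city → YW5; (8-1) mod 4 = 3 into the melted columns → Mar.
So row 8 is (YW5, Mar, 86.9); avg_temp_c = 86.9.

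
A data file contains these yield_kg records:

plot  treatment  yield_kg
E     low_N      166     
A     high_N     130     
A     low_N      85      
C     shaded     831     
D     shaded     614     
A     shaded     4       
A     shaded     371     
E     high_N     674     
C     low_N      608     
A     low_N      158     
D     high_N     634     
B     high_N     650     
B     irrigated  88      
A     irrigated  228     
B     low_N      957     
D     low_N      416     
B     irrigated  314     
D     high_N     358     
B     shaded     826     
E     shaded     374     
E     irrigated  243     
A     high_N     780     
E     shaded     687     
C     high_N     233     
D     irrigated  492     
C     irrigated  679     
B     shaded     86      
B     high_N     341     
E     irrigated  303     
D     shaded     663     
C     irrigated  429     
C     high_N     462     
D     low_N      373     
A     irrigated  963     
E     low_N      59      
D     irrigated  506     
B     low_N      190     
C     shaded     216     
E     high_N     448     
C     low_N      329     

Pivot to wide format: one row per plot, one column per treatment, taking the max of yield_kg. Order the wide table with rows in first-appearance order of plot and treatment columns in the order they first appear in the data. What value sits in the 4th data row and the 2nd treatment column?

634

With rows in first-appearance order of plot, row 4 is plot=D. treatment columns in first-appearance order: low_N, high_N, shaded, irrigated; column 2 is high_N.
Long rows with plot=D, treatment=high_N: max(634, 358) = 634.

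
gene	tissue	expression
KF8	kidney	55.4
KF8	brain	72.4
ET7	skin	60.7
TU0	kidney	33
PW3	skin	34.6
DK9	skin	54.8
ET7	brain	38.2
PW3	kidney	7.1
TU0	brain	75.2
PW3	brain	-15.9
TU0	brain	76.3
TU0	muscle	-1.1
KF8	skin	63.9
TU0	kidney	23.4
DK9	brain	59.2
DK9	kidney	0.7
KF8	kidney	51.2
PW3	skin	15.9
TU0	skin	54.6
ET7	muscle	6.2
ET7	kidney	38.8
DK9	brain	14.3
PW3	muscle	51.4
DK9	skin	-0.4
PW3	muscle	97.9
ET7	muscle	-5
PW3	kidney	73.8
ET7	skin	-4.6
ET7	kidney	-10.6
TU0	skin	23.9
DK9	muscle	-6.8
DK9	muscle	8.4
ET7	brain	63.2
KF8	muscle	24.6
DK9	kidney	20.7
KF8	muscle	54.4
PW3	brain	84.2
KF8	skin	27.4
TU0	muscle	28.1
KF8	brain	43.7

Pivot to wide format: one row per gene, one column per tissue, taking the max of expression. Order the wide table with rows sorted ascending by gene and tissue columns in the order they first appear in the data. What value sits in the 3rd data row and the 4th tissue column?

With rows sorted ascending by gene, row 3 is gene=KF8. tissue columns in first-appearance order: kidney, brain, skin, muscle; column 4 is muscle.
Long rows with gene=KF8, tissue=muscle: max(24.6, 54.4) = 54.4.

54.4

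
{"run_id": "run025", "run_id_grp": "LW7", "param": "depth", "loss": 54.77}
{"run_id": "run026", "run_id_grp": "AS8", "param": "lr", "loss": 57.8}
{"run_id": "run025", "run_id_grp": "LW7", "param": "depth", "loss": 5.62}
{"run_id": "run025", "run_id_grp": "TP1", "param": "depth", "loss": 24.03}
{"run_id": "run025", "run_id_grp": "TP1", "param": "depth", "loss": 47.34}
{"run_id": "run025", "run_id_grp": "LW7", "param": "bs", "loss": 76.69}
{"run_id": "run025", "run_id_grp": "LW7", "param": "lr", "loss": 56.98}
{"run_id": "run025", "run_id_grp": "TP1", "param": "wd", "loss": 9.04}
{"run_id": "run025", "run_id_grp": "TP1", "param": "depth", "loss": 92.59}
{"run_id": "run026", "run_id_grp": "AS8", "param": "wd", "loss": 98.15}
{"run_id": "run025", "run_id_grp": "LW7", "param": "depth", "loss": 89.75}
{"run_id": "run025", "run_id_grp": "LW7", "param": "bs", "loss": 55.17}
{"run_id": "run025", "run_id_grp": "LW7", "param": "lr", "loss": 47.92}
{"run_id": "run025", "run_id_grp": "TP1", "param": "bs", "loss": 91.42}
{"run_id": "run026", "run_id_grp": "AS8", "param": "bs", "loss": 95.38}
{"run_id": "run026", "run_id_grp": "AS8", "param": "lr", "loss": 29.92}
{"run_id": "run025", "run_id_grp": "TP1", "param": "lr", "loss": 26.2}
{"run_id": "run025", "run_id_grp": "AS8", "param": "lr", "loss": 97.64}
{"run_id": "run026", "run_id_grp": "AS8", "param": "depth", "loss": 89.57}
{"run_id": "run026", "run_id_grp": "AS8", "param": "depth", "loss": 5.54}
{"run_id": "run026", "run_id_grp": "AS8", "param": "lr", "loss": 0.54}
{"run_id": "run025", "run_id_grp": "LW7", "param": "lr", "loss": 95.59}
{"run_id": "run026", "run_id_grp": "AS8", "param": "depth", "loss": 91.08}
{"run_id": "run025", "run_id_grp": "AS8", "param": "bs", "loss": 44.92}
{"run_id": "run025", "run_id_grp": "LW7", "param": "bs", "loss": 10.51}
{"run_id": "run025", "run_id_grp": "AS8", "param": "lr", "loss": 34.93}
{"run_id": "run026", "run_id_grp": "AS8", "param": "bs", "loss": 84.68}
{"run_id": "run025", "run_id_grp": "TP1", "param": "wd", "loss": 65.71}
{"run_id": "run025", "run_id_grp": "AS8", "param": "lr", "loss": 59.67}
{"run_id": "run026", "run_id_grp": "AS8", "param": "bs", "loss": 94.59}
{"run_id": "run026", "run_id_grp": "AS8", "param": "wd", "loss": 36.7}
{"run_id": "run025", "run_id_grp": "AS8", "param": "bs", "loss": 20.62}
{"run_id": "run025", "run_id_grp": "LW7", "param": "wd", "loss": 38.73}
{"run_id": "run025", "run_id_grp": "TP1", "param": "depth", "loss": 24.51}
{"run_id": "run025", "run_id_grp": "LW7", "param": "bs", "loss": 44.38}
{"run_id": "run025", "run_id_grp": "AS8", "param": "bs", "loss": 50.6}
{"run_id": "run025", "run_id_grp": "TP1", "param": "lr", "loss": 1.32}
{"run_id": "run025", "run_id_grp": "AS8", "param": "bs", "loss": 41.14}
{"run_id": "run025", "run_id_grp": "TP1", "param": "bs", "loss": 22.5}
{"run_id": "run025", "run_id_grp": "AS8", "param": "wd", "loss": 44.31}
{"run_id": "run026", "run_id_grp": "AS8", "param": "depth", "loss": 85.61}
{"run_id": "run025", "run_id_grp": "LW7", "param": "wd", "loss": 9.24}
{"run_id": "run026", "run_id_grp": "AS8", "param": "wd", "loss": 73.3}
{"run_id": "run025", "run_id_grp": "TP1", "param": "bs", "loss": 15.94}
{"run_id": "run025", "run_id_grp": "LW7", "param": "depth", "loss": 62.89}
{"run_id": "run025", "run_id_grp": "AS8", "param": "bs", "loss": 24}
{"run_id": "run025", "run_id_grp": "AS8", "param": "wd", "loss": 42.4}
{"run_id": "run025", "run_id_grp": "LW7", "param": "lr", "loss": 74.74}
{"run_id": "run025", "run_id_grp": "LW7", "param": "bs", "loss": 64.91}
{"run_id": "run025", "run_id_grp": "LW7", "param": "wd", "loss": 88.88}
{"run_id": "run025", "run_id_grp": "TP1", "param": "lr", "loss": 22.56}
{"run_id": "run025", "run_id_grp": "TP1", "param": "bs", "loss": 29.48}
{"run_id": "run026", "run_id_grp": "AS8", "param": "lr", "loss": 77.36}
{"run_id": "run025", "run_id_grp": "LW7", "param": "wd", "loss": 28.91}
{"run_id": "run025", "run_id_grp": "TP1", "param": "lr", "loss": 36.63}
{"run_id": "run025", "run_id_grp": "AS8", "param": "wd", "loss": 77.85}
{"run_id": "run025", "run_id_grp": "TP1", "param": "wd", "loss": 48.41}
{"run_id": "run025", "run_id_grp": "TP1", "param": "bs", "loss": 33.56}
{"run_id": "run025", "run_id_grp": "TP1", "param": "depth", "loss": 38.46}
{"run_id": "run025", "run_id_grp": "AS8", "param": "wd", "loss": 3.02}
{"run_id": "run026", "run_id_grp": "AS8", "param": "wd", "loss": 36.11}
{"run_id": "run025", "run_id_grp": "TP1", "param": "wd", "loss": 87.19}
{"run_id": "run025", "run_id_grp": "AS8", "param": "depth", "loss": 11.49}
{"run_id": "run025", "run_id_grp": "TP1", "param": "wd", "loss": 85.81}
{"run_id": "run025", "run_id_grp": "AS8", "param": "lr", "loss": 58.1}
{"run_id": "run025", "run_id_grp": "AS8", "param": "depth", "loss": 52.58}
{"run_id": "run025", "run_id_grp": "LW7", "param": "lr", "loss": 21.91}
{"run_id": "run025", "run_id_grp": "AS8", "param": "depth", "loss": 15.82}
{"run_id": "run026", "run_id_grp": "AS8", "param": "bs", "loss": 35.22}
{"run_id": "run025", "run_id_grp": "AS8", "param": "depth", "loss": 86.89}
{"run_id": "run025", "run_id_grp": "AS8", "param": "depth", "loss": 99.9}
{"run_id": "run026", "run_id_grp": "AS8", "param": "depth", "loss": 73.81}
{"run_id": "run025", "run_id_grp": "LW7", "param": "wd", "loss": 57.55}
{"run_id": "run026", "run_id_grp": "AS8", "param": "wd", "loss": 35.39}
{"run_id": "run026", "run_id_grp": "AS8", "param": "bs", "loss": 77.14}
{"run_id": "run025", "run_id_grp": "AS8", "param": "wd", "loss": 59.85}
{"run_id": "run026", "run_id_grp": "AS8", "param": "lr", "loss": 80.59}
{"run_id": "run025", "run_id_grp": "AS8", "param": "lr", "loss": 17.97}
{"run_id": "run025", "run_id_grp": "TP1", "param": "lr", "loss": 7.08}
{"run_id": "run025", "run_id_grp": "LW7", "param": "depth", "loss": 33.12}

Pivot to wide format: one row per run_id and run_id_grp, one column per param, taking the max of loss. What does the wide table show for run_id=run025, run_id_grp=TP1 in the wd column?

87.19

Rows with run_id=run025, run_id_grp=TP1 and param=wd: loss values are 9.04, 65.71, 48.41, 87.19, 85.81.
max(9.04, 65.71, 48.41, 87.19, 85.81) = 87.19.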